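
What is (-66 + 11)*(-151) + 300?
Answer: 8605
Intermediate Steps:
(-66 + 11)*(-151) + 300 = -55*(-151) + 300 = 8305 + 300 = 8605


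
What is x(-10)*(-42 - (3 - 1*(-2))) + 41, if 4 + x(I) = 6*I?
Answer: 3049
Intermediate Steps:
x(I) = -4 + 6*I
x(-10)*(-42 - (3 - 1*(-2))) + 41 = (-4 + 6*(-10))*(-42 - (3 - 1*(-2))) + 41 = (-4 - 60)*(-42 - (3 + 2)) + 41 = -64*(-42 - 1*5) + 41 = -64*(-42 - 5) + 41 = -64*(-47) + 41 = 3008 + 41 = 3049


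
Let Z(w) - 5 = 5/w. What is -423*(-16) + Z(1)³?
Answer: 7768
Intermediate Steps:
Z(w) = 5 + 5/w
-423*(-16) + Z(1)³ = -423*(-16) + (5 + 5/1)³ = 6768 + (5 + 5*1)³ = 6768 + (5 + 5)³ = 6768 + 10³ = 6768 + 1000 = 7768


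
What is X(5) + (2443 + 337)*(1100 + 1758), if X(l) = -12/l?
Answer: 39726188/5 ≈ 7.9452e+6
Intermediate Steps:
X(5) + (2443 + 337)*(1100 + 1758) = -12/5 + (2443 + 337)*(1100 + 1758) = -12*⅕ + 2780*2858 = -12/5 + 7945240 = 39726188/5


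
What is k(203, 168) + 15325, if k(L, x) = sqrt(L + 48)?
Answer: 15325 + sqrt(251) ≈ 15341.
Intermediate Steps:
k(L, x) = sqrt(48 + L)
k(203, 168) + 15325 = sqrt(48 + 203) + 15325 = sqrt(251) + 15325 = 15325 + sqrt(251)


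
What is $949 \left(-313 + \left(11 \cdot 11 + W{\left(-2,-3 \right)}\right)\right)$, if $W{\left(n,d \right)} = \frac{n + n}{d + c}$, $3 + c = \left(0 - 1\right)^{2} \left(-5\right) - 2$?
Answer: $-181916$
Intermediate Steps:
$c = -10$ ($c = -3 + \left(\left(0 - 1\right)^{2} \left(-5\right) - 2\right) = -3 + \left(\left(-1\right)^{2} \left(-5\right) - 2\right) = -3 + \left(1 \left(-5\right) - 2\right) = -3 - 7 = -10$)
$W{\left(n,d \right)} = \frac{2 n}{-10 + d}$ ($W{\left(n,d \right)} = \frac{n + n}{d - 10} = \frac{2 n}{-10 + d}$)
$949 \left(-313 + \left(11 \cdot 11 + W{\left(-2,-3 \right)}\right)\right) = 949 \left(-313 + \left(11 \cdot 11 + 2 \left(-2\right) \frac{1}{-10 - 3}\right)\right) = 949 \left(-313 + \left(121 + 2 \left(-2\right) \frac{1}{-13}\right)\right) = 949 \left(-313 + \left(121 + 2 \left(-2\right) \left(- \frac{1}{13}\right)\right)\right) = 949 \left(-313 + \left(121 + \frac{4}{13}\right)\right) = 949 \left(-313 + \frac{1577}{13}\right) = 949 \left(- \frac{2492}{13}\right) = -181916$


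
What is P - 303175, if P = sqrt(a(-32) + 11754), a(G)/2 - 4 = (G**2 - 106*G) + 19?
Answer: -303175 + 2*sqrt(5158) ≈ -3.0303e+5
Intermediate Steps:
a(G) = 46 - 212*G + 2*G**2 (a(G) = 8 + 2*((G**2 - 106*G) + 19) = 8 + 2*(19 + G**2 - 106*G) = 8 + (38 - 212*G + 2*G**2) = 46 - 212*G + 2*G**2)
P = 2*sqrt(5158) (P = sqrt((46 - 212*(-32) + 2*(-32)**2) + 11754) = sqrt((46 + 6784 + 2*1024) + 11754) = sqrt((46 + 6784 + 2048) + 11754) = sqrt(8878 + 11754) = sqrt(20632) = 2*sqrt(5158) ≈ 143.64)
P - 303175 = 2*sqrt(5158) - 303175 = -303175 + 2*sqrt(5158)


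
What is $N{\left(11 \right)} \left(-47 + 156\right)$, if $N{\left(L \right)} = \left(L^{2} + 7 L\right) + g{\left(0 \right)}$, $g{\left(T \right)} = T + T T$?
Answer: $21582$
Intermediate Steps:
$g{\left(T \right)} = T + T^{2}$
$N{\left(L \right)} = L^{2} + 7 L$ ($N{\left(L \right)} = \left(L^{2} + 7 L\right) + 0 \left(1 + 0\right) = \left(L^{2} + 7 L\right) + 0 \cdot 1 = \left(L^{2} + 7 L\right) + 0 = L^{2} + 7 L$)
$N{\left(11 \right)} \left(-47 + 156\right) = 11 \left(7 + 11\right) \left(-47 + 156\right) = 11 \cdot 18 \cdot 109 = 198 \cdot 109 = 21582$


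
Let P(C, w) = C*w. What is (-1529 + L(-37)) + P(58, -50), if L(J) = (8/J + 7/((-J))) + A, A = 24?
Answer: -162986/37 ≈ -4405.0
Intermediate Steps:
L(J) = 24 + 1/J (L(J) = (8/J + 7/((-J))) + 24 = (8/J + 7*(-1/J)) + 24 = (8/J - 7/J) + 24 = 1/J + 24 = 24 + 1/J)
(-1529 + L(-37)) + P(58, -50) = (-1529 + (24 + 1/(-37))) + 58*(-50) = (-1529 + (24 - 1/37)) - 2900 = (-1529 + 887/37) - 2900 = -55686/37 - 2900 = -162986/37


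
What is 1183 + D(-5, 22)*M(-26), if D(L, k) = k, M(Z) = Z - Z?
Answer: 1183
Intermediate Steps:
M(Z) = 0
1183 + D(-5, 22)*M(-26) = 1183 + 22*0 = 1183 + 0 = 1183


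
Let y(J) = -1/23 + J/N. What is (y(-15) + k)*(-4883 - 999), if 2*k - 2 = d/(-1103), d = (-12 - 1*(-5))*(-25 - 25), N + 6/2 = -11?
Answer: -1952556369/177583 ≈ -10995.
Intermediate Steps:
N = -14 (N = -3 - 11 = -14)
d = 350 (d = (-12 + 5)*(-50) = -7*(-50) = 350)
y(J) = -1/23 - J/14 (y(J) = -1/23 + J/(-14) = -1*1/23 + J*(-1/14) = -1/23 - J/14)
k = 928/1103 (k = 1 + (350/(-1103))/2 = 1 + (350*(-1/1103))/2 = 1 + (1/2)*(-350/1103) = 1 - 175/1103 = 928/1103 ≈ 0.84134)
(y(-15) + k)*(-4883 - 999) = ((-1/23 - 1/14*(-15)) + 928/1103)*(-4883 - 999) = ((-1/23 + 15/14) + 928/1103)*(-5882) = (331/322 + 928/1103)*(-5882) = (663909/355166)*(-5882) = -1952556369/177583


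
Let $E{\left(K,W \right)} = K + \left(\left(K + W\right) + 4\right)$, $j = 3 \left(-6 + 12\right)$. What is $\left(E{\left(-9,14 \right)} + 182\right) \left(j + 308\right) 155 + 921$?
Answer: $9197381$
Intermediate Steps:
$j = 18$ ($j = 3 \cdot 6 = 18$)
$E{\left(K,W \right)} = 4 + W + 2 K$ ($E{\left(K,W \right)} = K + \left(4 + K + W\right) = 4 + W + 2 K$)
$\left(E{\left(-9,14 \right)} + 182\right) \left(j + 308\right) 155 + 921 = \left(\left(4 + 14 + 2 \left(-9\right)\right) + 182\right) \left(18 + 308\right) 155 + 921 = \left(\left(4 + 14 - 18\right) + 182\right) 326 \cdot 155 + 921 = \left(0 + 182\right) 326 \cdot 155 + 921 = 182 \cdot 326 \cdot 155 + 921 = 59332 \cdot 155 + 921 = 9196460 + 921 = 9197381$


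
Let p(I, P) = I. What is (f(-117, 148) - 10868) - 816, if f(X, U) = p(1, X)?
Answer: -11683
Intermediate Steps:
f(X, U) = 1
(f(-117, 148) - 10868) - 816 = (1 - 10868) - 816 = -10867 - 816 = -11683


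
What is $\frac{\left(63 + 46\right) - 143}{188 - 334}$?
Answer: $\frac{17}{73} \approx 0.23288$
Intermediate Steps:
$\frac{\left(63 + 46\right) - 143}{188 - 334} = \frac{109 - 143}{-146} = \left(-34\right) \left(- \frac{1}{146}\right) = \frac{17}{73}$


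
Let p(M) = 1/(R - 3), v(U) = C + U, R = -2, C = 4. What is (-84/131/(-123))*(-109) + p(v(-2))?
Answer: -20631/26855 ≈ -0.76824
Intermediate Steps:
v(U) = 4 + U
p(M) = -1/5 (p(M) = 1/(-2 - 3) = 1/(-5) = -1/5)
(-84/131/(-123))*(-109) + p(v(-2)) = (-84/131/(-123))*(-109) - 1/5 = (-84*1/131*(-1/123))*(-109) - 1/5 = -84/131*(-1/123)*(-109) - 1/5 = (28/5371)*(-109) - 1/5 = -3052/5371 - 1/5 = -20631/26855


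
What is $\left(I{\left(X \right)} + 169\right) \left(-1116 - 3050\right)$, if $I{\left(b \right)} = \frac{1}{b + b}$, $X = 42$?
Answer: $- \frac{29572351}{42} \approx -7.041 \cdot 10^{5}$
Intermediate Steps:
$I{\left(b \right)} = \frac{1}{2 b}$
$\left(I{\left(X \right)} + 169\right) \left(-1116 - 3050\right) = \left(\frac{1}{2 \cdot 42} + 169\right) \left(-1116 - 3050\right) = \left(\frac{1}{2} \cdot \frac{1}{42} + 169\right) \left(-4166\right) = \left(\frac{1}{84} + 169\right) \left(-4166\right) = \frac{14197}{84} \left(-4166\right) = - \frac{29572351}{42}$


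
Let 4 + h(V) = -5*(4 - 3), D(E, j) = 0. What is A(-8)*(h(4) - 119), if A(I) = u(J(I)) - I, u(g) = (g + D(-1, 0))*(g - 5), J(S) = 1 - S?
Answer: -5632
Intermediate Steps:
h(V) = -9 (h(V) = -4 - 5*(4 - 3) = -4 - 5*1 = -4 - 5 = -9)
u(g) = g*(-5 + g) (u(g) = (g + 0)*(g - 5) = g*(-5 + g))
A(I) = -I + (1 - I)*(-4 - I) (A(I) = (1 - I)*(-5 + (1 - I)) - I = (1 - I)*(-4 - I) - I = -I + (1 - I)*(-4 - I))
A(-8)*(h(4) - 119) = (-4 + (-8)**2 + 2*(-8))*(-9 - 119) = (-4 + 64 - 16)*(-128) = 44*(-128) = -5632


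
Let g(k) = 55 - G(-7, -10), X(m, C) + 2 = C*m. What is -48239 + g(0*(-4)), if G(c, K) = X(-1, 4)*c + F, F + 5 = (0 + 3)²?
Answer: -48230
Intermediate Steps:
X(m, C) = -2 + C*m
F = 4 (F = -5 + (0 + 3)² = -5 + 3² = -5 + 9 = 4)
G(c, K) = 4 - 6*c (G(c, K) = (-2 + 4*(-1))*c + 4 = (-2 - 4)*c + 4 = -6*c + 4 = 4 - 6*c)
g(k) = 9 (g(k) = 55 - (4 - 6*(-7)) = 55 - (4 + 42) = 55 - 1*46 = 55 - 46 = 9)
-48239 + g(0*(-4)) = -48239 + 9 = -48230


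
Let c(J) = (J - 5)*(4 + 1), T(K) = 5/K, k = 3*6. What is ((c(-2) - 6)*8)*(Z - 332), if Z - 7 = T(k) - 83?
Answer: 1203596/9 ≈ 1.3373e+5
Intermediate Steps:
k = 18
c(J) = -25 + 5*J (c(J) = (-5 + J)*5 = -25 + 5*J)
Z = -1363/18 (Z = 7 + (5/18 - 83) = 7 - 1489/18 = -1363/18 ≈ -75.722)
((c(-2) - 6)*8)*(Z - 332) = (((-25 + 5*(-2)) - 6)*8)*(-1363/18 - 332) = (((-25 - 10) - 6)*8)*(-7339/18) = ((-35 - 6)*8)*(-7339/18) = -41*8*(-7339/18) = -328*(-7339/18) = 1203596/9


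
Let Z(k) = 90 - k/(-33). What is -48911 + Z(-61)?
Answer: -1611154/33 ≈ -48823.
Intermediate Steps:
Z(k) = 90 + k/33 (Z(k) = 90 - k*(-1)/33 = 90 - (-1)*k/33 = 90 + k/33)
-48911 + Z(-61) = -48911 + (90 + (1/33)*(-61)) = -48911 + (90 - 61/33) = -48911 + 2909/33 = -1611154/33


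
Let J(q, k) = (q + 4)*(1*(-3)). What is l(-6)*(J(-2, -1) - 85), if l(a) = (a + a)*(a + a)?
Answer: -13104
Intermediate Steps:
J(q, k) = -12 - 3*q (J(q, k) = (4 + q)*(-3) = -12 - 3*q)
l(a) = 4*a² (l(a) = (2*a)*(2*a) = 4*a²)
l(-6)*(J(-2, -1) - 85) = (4*(-6)²)*((-12 - 3*(-2)) - 85) = (4*36)*((-12 + 6) - 85) = 144*(-6 - 85) = 144*(-91) = -13104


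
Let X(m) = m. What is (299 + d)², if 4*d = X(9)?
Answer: 1452025/16 ≈ 90752.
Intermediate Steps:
d = 9/4 (d = (¼)*9 = 9/4 ≈ 2.2500)
(299 + d)² = (299 + 9/4)² = (1205/4)² = 1452025/16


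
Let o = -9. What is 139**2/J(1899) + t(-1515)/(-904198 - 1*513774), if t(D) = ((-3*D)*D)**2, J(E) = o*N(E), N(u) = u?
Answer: -810327410230973887/24234559452 ≈ -3.3437e+7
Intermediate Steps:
J(E) = -9*E
t(D) = 9*D**4 (t(D) = (-3*D**2)**2 = 9*D**4)
139**2/J(1899) + t(-1515)/(-904198 - 1*513774) = 139**2/((-9*1899)) + (9*(-1515)**4)/(-904198 - 1*513774) = 19321/(-17091) + (9*5268057800625)/(-904198 - 513774) = 19321*(-1/17091) + 47412520205625/(-1417972) = -19321/17091 + 47412520205625*(-1/1417972) = -19321/17091 - 47412520205625/1417972 = -810327410230973887/24234559452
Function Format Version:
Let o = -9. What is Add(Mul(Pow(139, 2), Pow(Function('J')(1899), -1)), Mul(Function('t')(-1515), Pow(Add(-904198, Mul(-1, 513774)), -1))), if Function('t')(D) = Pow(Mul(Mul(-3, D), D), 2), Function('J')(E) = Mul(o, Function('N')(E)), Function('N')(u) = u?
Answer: Rational(-810327410230973887, 24234559452) ≈ -3.3437e+7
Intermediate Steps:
Function('J')(E) = Mul(-9, E)
Function('t')(D) = Mul(9, Pow(D, 4)) (Function('t')(D) = Pow(Mul(-3, Pow(D, 2)), 2) = Mul(9, Pow(D, 4)))
Add(Mul(Pow(139, 2), Pow(Function('J')(1899), -1)), Mul(Function('t')(-1515), Pow(Add(-904198, Mul(-1, 513774)), -1))) = Add(Mul(Pow(139, 2), Pow(Mul(-9, 1899), -1)), Mul(Mul(9, Pow(-1515, 4)), Pow(Add(-904198, Mul(-1, 513774)), -1))) = Add(Mul(19321, Pow(-17091, -1)), Mul(Mul(9, 5268057800625), Pow(Add(-904198, -513774), -1))) = Add(Mul(19321, Rational(-1, 17091)), Mul(47412520205625, Pow(-1417972, -1))) = Add(Rational(-19321, 17091), Mul(47412520205625, Rational(-1, 1417972))) = Add(Rational(-19321, 17091), Rational(-47412520205625, 1417972)) = Rational(-810327410230973887, 24234559452)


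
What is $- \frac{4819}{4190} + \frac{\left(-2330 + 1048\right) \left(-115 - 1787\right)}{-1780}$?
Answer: $- \frac{511266149}{372910} \approx -1371.0$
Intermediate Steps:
$- \frac{4819}{4190} + \frac{\left(-2330 + 1048\right) \left(-115 - 1787\right)}{-1780} = \left(-4819\right) \frac{1}{4190} + \left(-1282\right) \left(-1902\right) \left(- \frac{1}{1780}\right) = - \frac{4819}{4190} + 2438364 \left(- \frac{1}{1780}\right) = - \frac{4819}{4190} - \frac{609591}{445} = - \frac{511266149}{372910}$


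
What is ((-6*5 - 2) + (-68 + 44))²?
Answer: 3136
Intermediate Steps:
((-6*5 - 2) + (-68 + 44))² = ((-30 - 2) - 24)² = (-32 - 24)² = (-56)² = 3136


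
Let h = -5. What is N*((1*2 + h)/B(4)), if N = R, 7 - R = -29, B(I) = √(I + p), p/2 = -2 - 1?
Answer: 54*I*√2 ≈ 76.368*I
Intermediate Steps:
p = -6 (p = 2*(-2 - 1) = 2*(-3) = -6)
B(I) = √(-6 + I) (B(I) = √(I - 6) = √(-6 + I))
R = 36 (R = 7 - 1*(-29) = 7 + 29 = 36)
N = 36
N*((1*2 + h)/B(4)) = 36*((1*2 - 5)/(√(-6 + 4))) = 36*((2 - 5)/(√(-2))) = 36*(-3*(-I*√2/2)) = 36*(-(-3)*I*√2/2) = 36*(3*I*√2/2) = 54*I*√2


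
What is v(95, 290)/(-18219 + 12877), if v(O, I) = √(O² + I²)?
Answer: -25*√149/5342 ≈ -0.057125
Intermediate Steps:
v(O, I) = √(I² + O²)
v(95, 290)/(-18219 + 12877) = √(290² + 95²)/(-18219 + 12877) = √(84100 + 9025)/(-5342) = √93125*(-1/5342) = (25*√149)*(-1/5342) = -25*√149/5342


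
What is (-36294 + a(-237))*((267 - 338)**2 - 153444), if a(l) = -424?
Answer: 5449061354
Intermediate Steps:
(-36294 + a(-237))*((267 - 338)**2 - 153444) = (-36294 - 424)*((267 - 338)**2 - 153444) = -36718*((-71)**2 - 153444) = -36718*(5041 - 153444) = -36718*(-148403) = 5449061354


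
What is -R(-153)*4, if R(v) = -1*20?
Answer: 80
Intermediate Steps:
R(v) = -20
-R(-153)*4 = -(-20)*4 = -1*(-80) = 80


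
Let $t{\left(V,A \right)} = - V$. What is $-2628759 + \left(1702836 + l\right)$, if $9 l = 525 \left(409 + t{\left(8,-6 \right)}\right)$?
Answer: $- \frac{2707594}{3} \approx -9.0253 \cdot 10^{5}$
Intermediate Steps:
$l = \frac{70175}{3}$ ($l = \frac{525 \left(409 - 8\right)}{9} = \frac{525 \cdot 401}{9} = \frac{1}{9} \cdot 210525 = \frac{70175}{3} \approx 23392.0$)
$-2628759 + \left(1702836 + l\right) = -2628759 + \left(1702836 + \frac{70175}{3}\right) = -2628759 + \frac{5178683}{3} = - \frac{2707594}{3}$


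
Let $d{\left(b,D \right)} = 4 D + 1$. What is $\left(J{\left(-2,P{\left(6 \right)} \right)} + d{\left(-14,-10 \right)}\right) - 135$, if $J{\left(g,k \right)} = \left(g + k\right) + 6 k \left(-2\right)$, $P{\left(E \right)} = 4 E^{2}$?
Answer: $-1760$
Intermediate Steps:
$d{\left(b,D \right)} = 1 + 4 D$
$J{\left(g,k \right)} = g - 11 k$ ($J{\left(g,k \right)} = \left(g + k\right) - 12 k = g - 11 k$)
$\left(J{\left(-2,P{\left(6 \right)} \right)} + d{\left(-14,-10 \right)}\right) - 135 = \left(\left(-2 - 11 \cdot 4 \cdot 6^{2}\right) + \left(1 + 4 \left(-10\right)\right)\right) - 135 = \left(\left(-2 - 11 \cdot 4 \cdot 36\right) + \left(1 - 40\right)\right) - 135 = \left(\left(-2 - 1584\right) - 39\right) - 135 = \left(-1586 - 39\right) - 135 = -1625 - 135 = -1760$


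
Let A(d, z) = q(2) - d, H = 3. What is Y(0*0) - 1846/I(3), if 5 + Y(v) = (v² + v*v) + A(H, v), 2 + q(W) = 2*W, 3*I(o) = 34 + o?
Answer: -5760/37 ≈ -155.68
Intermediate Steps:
I(o) = 34/3 + o/3 (I(o) = (34 + o)/3 = 34/3 + o/3)
q(W) = -2 + 2*W
A(d, z) = 2 - d (A(d, z) = (-2 + 2*2) - d = (-2 + 4) - d = 2 - d)
Y(v) = -6 + 2*v² (Y(v) = -5 + ((v² + v*v) + (2 - 1*3)) = -5 + ((v² + v²) + (2 - 3)) = -5 + (2*v² - 1) = -5 + (-1 + 2*v²) = -6 + 2*v²)
Y(0*0) - 1846/I(3) = (-6 + 2*(0*0)²) - 1846/(34/3 + (⅓)*3) = (-6 + 2*0²) - 1846/(34/3 + 1) = (-6 + 2*0) - 1846/37/3 = (-6 + 0) - 1846*3/37 = -6 - 5538/37 = -5760/37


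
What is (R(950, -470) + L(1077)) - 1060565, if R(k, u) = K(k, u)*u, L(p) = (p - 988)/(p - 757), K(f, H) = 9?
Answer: -340734311/320 ≈ -1.0648e+6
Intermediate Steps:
L(p) = (-988 + p)/(-757 + p)
R(k, u) = 9*u
(R(950, -470) + L(1077)) - 1060565 = (9*(-470) + (-988 + 1077)/(-757 + 1077)) - 1060565 = (-4230 + 89/320) - 1060565 = -1353511/320 - 1060565 = -340734311/320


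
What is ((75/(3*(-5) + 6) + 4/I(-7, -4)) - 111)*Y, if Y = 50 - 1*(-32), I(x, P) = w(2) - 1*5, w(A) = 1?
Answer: -29602/3 ≈ -9867.3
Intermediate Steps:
I(x, P) = -4 (I(x, P) = 1 - 1*5 = 1 - 5 = -4)
Y = 82 (Y = 50 + 32 = 82)
((75/(3*(-5) + 6) + 4/I(-7, -4)) - 111)*Y = ((75/(3*(-5) + 6) + 4/(-4)) - 111)*82 = ((75/(-15 + 6) + 4*(-1/4)) - 111)*82 = ((75/(-9) - 1) - 111)*82 = ((75*(-1/9) - 1) - 111)*82 = ((-25/3 - 1) - 111)*82 = (-28/3 - 111)*82 = -361/3*82 = -29602/3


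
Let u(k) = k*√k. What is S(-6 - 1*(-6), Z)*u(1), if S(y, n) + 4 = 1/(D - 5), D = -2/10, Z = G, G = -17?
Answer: -109/26 ≈ -4.1923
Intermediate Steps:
Z = -17
u(k) = k^(3/2)
D = -⅕ (D = -2*⅒ = -⅕ ≈ -0.20000)
S(y, n) = -109/26 (S(y, n) = -4 + 1/(-⅕ - 5) = -4 + 1/(-26/5) = -4 - 5/26 = -109/26)
S(-6 - 1*(-6), Z)*u(1) = -109*1^(3/2)/26 = -109/26*1 = -109/26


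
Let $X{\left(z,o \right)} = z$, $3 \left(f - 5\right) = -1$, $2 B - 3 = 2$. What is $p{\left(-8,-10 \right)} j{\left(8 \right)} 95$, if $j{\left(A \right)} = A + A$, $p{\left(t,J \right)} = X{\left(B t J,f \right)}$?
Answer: $304000$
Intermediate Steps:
$B = \frac{5}{2}$ ($B = \frac{3}{2} + \frac{1}{2} \cdot 2 = \frac{3}{2} + 1 = \frac{5}{2} \approx 2.5$)
$f = \frac{14}{3}$ ($f = 5 + \frac{1}{3} \left(-1\right) = 5 - \frac{1}{3} = \frac{14}{3} \approx 4.6667$)
$p{\left(t,J \right)} = \frac{5 J t}{2}$ ($p{\left(t,J \right)} = \frac{5 t}{2} J = \frac{5 J t}{2}$)
$j{\left(A \right)} = 2 A$
$p{\left(-8,-10 \right)} j{\left(8 \right)} 95 = \frac{5}{2} \left(-10\right) \left(-8\right) 2 \cdot 8 \cdot 95 = 200 \cdot 16 \cdot 95 = 3200 \cdot 95 = 304000$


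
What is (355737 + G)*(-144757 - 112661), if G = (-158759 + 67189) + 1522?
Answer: -68393131002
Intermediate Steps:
G = -90048 (G = -91570 + 1522 = -90048)
(355737 + G)*(-144757 - 112661) = (355737 - 90048)*(-144757 - 112661) = 265689*(-257418) = -68393131002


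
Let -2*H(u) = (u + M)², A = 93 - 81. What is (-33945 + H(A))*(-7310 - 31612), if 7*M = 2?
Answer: 64883090766/49 ≈ 1.3241e+9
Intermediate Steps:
M = 2/7 (M = (⅐)*2 = 2/7 ≈ 0.28571)
A = 12
H(u) = -(2/7 + u)²/2 (H(u) = -(u + 2/7)²/2 = -(2/7 + u)²/2)
(-33945 + H(A))*(-7310 - 31612) = (-33945 - (2 + 7*12)²/98)*(-7310 - 31612) = (-33945 - (2 + 84)²/98)*(-38922) = (-33945 - 1/98*86²)*(-38922) = (-33945 - 1/98*7396)*(-38922) = (-33945 - 3698/49)*(-38922) = -1667003/49*(-38922) = 64883090766/49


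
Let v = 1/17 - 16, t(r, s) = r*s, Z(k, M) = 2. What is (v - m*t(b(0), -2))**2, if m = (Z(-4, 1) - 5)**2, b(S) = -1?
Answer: 332929/289 ≈ 1152.0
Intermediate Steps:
m = 9 (m = (2 - 5)**2 = (-3)**2 = 9)
v = -271/17 (v = 1*(1/17) - 16 = 1/17 - 16 = -271/17 ≈ -15.941)
(v - m*t(b(0), -2))**2 = (-271/17 - 9*(-1*(-2)))**2 = (-271/17 - 9*2)**2 = (-271/17 - 1*18)**2 = (-271/17 - 18)**2 = (-577/17)**2 = 332929/289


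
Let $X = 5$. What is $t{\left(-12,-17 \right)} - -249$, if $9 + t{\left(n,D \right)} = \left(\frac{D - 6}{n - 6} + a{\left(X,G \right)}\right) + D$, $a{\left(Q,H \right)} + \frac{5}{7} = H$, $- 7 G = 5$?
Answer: $\frac{28079}{126} \approx 222.85$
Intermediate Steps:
$G = - \frac{5}{7}$ ($G = \left(- \frac{1}{7}\right) 5 = - \frac{5}{7} \approx -0.71429$)
$a{\left(Q,H \right)} = - \frac{5}{7} + H$
$t{\left(n,D \right)} = - \frac{73}{7} + D + \frac{-6 + D}{-6 + n}$ ($t{\left(n,D \right)} = -9 + \left(\left(\frac{D - 6}{n - 6} - \frac{10}{7}\right) + D\right) = -9 + \left(\left(\frac{-6 + D}{-6 + n} - \frac{10}{7}\right) + D\right) = -9 + \left(\left(- \frac{10}{7} + \frac{-6 + D}{-6 + n}\right) + D\right) = -9 + \left(- \frac{10}{7} + D + \frac{-6 + D}{-6 + n}\right) = - \frac{73}{7} + D + \frac{-6 + D}{-6 + n}$)
$t{\left(-12,-17 \right)} - -249 = \frac{396 - -876 - -595 + 7 \left(-17\right) \left(-12\right)}{7 \left(-6 - 12\right)} - -249 = \frac{396 + 876 + 595 + 1428}{7 \left(-18\right)} + 249 = \frac{1}{7} \left(- \frac{1}{18}\right) 3295 + 249 = - \frac{3295}{126} + 249 = \frac{28079}{126}$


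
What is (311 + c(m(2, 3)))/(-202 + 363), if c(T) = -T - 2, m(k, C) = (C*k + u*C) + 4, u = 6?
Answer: 281/161 ≈ 1.7453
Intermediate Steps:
m(k, C) = 4 + 6*C + C*k (m(k, C) = (C*k + 6*C) + 4 = (6*C + C*k) + 4 = 4 + 6*C + C*k)
c(T) = -2 - T
(311 + c(m(2, 3)))/(-202 + 363) = (311 + (-2 - (4 + 6*3 + 3*2)))/(-202 + 363) = (311 + (-2 - (4 + 18 + 6)))/161 = (311 + (-2 - 1*28))*(1/161) = (311 + (-2 - 28))*(1/161) = (311 - 30)*(1/161) = 281*(1/161) = 281/161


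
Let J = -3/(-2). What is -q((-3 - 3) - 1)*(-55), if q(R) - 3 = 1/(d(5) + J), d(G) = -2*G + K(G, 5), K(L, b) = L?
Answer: 1045/7 ≈ 149.29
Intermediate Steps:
J = 3/2 (J = -3*(-½) = 3/2 ≈ 1.5000)
d(G) = -G (d(G) = -2*G + G = -G)
q(R) = 19/7 (q(R) = 3 + 1/(-1*5 + 3/2) = 3 + 1/(-5 + 3/2) = 3 + 1/(-7/2) = 3 - 2/7 = 19/7)
-q((-3 - 3) - 1)*(-55) = -19*(-55)/7 = -1*(-1045/7) = 1045/7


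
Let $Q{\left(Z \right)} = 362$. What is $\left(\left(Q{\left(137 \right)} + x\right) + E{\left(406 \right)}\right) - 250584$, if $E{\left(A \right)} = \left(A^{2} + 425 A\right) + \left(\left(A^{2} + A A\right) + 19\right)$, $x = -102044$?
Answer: $314811$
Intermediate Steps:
$E{\left(A \right)} = 19 + 3 A^{2} + 425 A$ ($E{\left(A \right)} = \left(A^{2} + 425 A\right) + \left(\left(A^{2} + A^{2}\right) + 19\right) = \left(A^{2} + 425 A\right) + \left(2 A^{2} + 19\right) = \left(A^{2} + 425 A\right) + \left(19 + 2 A^{2}\right) = 19 + 3 A^{2} + 425 A$)
$\left(\left(Q{\left(137 \right)} + x\right) + E{\left(406 \right)}\right) - 250584 = \left(\left(362 - 102044\right) + \left(19 + 3 \cdot 406^{2} + 425 \cdot 406\right)\right) - 250584 = \left(-101682 + \left(19 + 3 \cdot 164836 + 172550\right)\right) - 250584 = \left(-101682 + \left(19 + 494508 + 172550\right)\right) - 250584 = \left(-101682 + 667077\right) - 250584 = 565395 - 250584 = 314811$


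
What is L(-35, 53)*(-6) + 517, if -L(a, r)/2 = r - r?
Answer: 517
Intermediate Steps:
L(a, r) = 0 (L(a, r) = -2*(r - r) = -2*0 = 0)
L(-35, 53)*(-6) + 517 = 0*(-6) + 517 = 0 + 517 = 517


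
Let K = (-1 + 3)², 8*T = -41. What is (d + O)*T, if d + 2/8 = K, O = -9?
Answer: 861/32 ≈ 26.906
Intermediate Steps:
T = -41/8 (T = (⅛)*(-41) = -41/8 ≈ -5.1250)
K = 4 (K = 2² = 4)
d = 15/4 (d = -¼ + 4 = 15/4 ≈ 3.7500)
(d + O)*T = (15/4 - 9)*(-41/8) = -21/4*(-41/8) = 861/32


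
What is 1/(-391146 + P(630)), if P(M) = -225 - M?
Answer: -1/392001 ≈ -2.5510e-6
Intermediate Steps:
1/(-391146 + P(630)) = 1/(-391146 + (-225 - 1*630)) = 1/(-391146 + (-225 - 630)) = 1/(-391146 - 855) = 1/(-392001) = -1/392001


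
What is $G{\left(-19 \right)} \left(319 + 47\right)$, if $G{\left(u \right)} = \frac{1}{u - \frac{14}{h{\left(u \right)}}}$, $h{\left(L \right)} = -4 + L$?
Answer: $- \frac{2806}{141} \approx -19.901$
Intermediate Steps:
$G{\left(u \right)} = \frac{1}{u - \frac{14}{-4 + u}}$
$G{\left(-19 \right)} \left(319 + 47\right) = \frac{-4 - 19}{-14 - 19 \left(-4 - 19\right)} \left(319 + 47\right) = \frac{1}{-14 - -437} \left(-23\right) 366 = \frac{1}{-14 + 437} \left(-23\right) 366 = \frac{1}{423} \left(-23\right) 366 = \left(- \frac{23}{423}\right) 366 = - \frac{2806}{141}$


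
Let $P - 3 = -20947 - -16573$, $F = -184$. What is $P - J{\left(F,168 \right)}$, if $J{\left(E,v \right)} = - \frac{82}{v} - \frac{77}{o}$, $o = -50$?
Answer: $- \frac{9181309}{2100} \approx -4372.1$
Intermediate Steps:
$J{\left(E,v \right)} = \frac{77}{50} - \frac{82}{v}$ ($J{\left(E,v \right)} = - \frac{82}{v} - \frac{77}{-50} = - \frac{82}{v} - - \frac{77}{50} = - \frac{82}{v} + \frac{77}{50} = \frac{77}{50} - \frac{82}{v}$)
$P = -4371$ ($P = 3 - 4374 = -4371$)
$P - J{\left(F,168 \right)} = -4371 - \left(\frac{77}{50} - \frac{82}{168}\right) = -4371 - \left(\frac{77}{50} - \frac{41}{84}\right) = -4371 - \frac{2209}{2100} = - \frac{9181309}{2100}$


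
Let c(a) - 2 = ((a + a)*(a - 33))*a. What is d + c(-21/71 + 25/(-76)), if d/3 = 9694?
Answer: 2282694912056313/78557169568 ≈ 29058.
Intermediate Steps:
d = 29082 (d = 3*9694 = 29082)
c(a) = 2 + 2*a**2*(-33 + a) (c(a) = 2 + ((a + a)*(a - 33))*a = 2 + ((2*a)*(-33 + a))*a = 2 + (2*a*(-33 + a))*a = 2 + 2*a**2*(-33 + a))
d + c(-21/71 + 25/(-76)) = 29082 + (2 - 66*(-21/71 + 25/(-76))**2 + 2*(-21/71 + 25/(-76))**3) = 29082 + (2 - 66*(-21*1/71 + 25*(-1/76))**2 + 2*(-21*1/71 + 25*(-1/76))**3) = 29082 + (2 - 66*(-21/71 - 25/76)**2 + 2*(-21/71 - 25/76)**3) = 29082 + (2 - 66*(-3371/5396)**2 + 2*(-3371/5396)**3) = 29082 + (2 - 66*11363641/29116816 + 2*(-38306833811/157114339136)) = 29082 + (2 - 375000153/14558408 - 38306833811/78557169568) = 29082 - 1904693320263/78557169568 = 2282694912056313/78557169568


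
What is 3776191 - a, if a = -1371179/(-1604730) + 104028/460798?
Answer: 1396163853828591929/369728187270 ≈ 3.7762e+6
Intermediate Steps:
a = 399386696641/369728187270 (a = -1371179*(-1/1604730) + 104028*(1/460798) = 1371179/1604730 + 52014/230399 = 399386696641/369728187270 ≈ 1.0802)
3776191 - a = 3776191 - 1*399386696641/369728187270 = 3776191 - 399386696641/369728187270 = 1396163853828591929/369728187270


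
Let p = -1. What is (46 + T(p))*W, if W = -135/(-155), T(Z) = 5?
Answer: 1377/31 ≈ 44.419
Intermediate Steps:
W = 27/31 (W = -135*(-1/155) = 27/31 ≈ 0.87097)
(46 + T(p))*W = (46 + 5)*(27/31) = 51*(27/31) = 1377/31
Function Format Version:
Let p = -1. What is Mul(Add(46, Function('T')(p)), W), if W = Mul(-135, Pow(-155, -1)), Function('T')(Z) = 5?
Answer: Rational(1377, 31) ≈ 44.419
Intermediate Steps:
W = Rational(27, 31) (W = Mul(-135, Rational(-1, 155)) = Rational(27, 31) ≈ 0.87097)
Mul(Add(46, Function('T')(p)), W) = Mul(Add(46, 5), Rational(27, 31)) = Mul(51, Rational(27, 31)) = Rational(1377, 31)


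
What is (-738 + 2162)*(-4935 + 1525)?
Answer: -4855840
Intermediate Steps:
(-738 + 2162)*(-4935 + 1525) = 1424*(-3410) = -4855840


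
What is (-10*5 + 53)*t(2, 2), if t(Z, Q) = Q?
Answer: 6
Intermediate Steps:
(-10*5 + 53)*t(2, 2) = (-10*5 + 53)*2 = (-50 + 53)*2 = 3*2 = 6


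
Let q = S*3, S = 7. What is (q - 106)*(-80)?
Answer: 6800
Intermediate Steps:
q = 21 (q = 7*3 = 21)
(q - 106)*(-80) = (21 - 106)*(-80) = -85*(-80) = 6800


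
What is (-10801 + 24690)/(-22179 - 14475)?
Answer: -13889/36654 ≈ -0.37892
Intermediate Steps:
(-10801 + 24690)/(-22179 - 14475) = 13889/(-36654) = 13889*(-1/36654) = -13889/36654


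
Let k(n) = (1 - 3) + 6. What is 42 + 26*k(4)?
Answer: 146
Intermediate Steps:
k(n) = 4 (k(n) = -2 + 6 = 4)
42 + 26*k(4) = 42 + 26*4 = 42 + 104 = 146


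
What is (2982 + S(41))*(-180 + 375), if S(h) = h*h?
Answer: 909285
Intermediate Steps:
S(h) = h**2
(2982 + S(41))*(-180 + 375) = (2982 + 41**2)*(-180 + 375) = (2982 + 1681)*195 = 4663*195 = 909285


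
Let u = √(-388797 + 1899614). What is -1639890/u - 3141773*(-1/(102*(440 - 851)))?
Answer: -3141773/41922 - 234270*√30833/30833 ≈ -1409.1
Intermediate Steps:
u = 7*√30833 (u = √1510817 = 7*√30833 ≈ 1229.2)
-1639890/u - 3141773*(-1/(102*(440 - 851))) = -1639890*√30833/215831 - 3141773*(-1/(102*(440 - 851))) = -234270*√30833/30833 - 3141773/((-102*(-411))) = -234270*√30833/30833 - 3141773/41922 = -3141773/41922 - 234270*√30833/30833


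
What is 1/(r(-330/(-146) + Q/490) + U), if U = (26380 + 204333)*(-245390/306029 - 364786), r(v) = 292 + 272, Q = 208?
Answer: -306029/25755724067270836 ≈ -1.1882e-11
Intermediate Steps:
r(v) = 564
U = -25755724239871192/306029 (U = 230713*(-245390*1/306029 - 364786) = 230713*(-245390/306029 - 364786) = 230713*(-111635340184/306029) = -25755724239871192/306029 ≈ -8.4161e+10)
1/(r(-330/(-146) + Q/490) + U) = 1/(564 - 25755724239871192/306029) = 1/(-25755724067270836/306029) = -306029/25755724067270836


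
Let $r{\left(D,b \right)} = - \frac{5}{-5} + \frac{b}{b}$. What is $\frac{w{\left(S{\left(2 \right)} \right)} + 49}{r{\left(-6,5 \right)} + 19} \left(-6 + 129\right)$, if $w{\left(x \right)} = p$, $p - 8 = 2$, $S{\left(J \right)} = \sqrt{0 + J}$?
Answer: $\frac{2419}{7} \approx 345.57$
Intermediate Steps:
$S{\left(J \right)} = \sqrt{J}$
$p = 10$ ($p = 8 + 2 = 10$)
$r{\left(D,b \right)} = 2$ ($r{\left(D,b \right)} = \left(-5\right) \left(- \frac{1}{5}\right) + 1 = 1 + 1 = 2$)
$w{\left(x \right)} = 10$
$\frac{w{\left(S{\left(2 \right)} \right)} + 49}{r{\left(-6,5 \right)} + 19} \left(-6 + 129\right) = \frac{10 + 49}{2 + 19} \left(-6 + 129\right) = \frac{59}{21} \cdot 123 = \frac{2419}{7}$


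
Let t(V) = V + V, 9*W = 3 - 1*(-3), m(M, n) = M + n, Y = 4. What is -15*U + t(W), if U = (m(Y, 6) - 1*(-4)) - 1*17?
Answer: 139/3 ≈ 46.333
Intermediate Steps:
W = 2/3 (W = (3 - 1*(-3))/9 = (3 + 3)/9 = (1/9)*6 = 2/3 ≈ 0.66667)
t(V) = 2*V
U = -3 (U = ((4 + 6) - 1*(-4)) - 1*17 = (10 + 4) - 17 = 14 - 17 = -3)
-15*U + t(W) = -15*(-3) + 2*(2/3) = 45 + 4/3 = 139/3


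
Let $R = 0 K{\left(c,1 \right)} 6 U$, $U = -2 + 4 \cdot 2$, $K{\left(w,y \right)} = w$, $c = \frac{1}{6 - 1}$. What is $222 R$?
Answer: $0$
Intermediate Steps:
$c = \frac{1}{5} \approx 0.2$
$U = 6$ ($U = -2 + 8 = 6$)
$R = 0$ ($R = 0 \cdot \frac{1}{5} \cdot 6 \cdot 6 = 0 \cdot \frac{6}{5} \cdot 6 = 0 \cdot 6 = 0$)
$222 R = 222 \cdot 0 = 0$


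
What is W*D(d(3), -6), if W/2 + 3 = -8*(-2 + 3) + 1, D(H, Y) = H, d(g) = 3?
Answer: -60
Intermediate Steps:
W = -20 (W = -6 + 2*(-8*(-2 + 3) + 1) = -6 + 2*(-8*1 + 1) = -6 + 2*(-8 + 1) = -6 + 2*(-7) = -6 - 14 = -20)
W*D(d(3), -6) = -20*3 = -60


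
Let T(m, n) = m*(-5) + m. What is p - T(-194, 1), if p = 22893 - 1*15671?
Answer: 6446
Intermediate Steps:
T(m, n) = -4*m (T(m, n) = -5*m + m = -4*m)
p = 7222 (p = 22893 - 15671 = 7222)
p - T(-194, 1) = 7222 - (-4)*(-194) = 7222 - 1*776 = 7222 - 776 = 6446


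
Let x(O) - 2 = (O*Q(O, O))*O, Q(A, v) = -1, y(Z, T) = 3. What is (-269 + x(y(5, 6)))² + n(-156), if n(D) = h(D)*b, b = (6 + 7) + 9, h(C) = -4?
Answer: 76088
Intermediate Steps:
x(O) = 2 - O² (x(O) = 2 + (O*(-1))*O = 2 + (-O)*O = 2 - O²)
b = 22 (b = 13 + 9 = 22)
n(D) = -88 (n(D) = -4*22 = -88)
(-269 + x(y(5, 6)))² + n(-156) = (-269 + (2 - 1*3²))² - 88 = (-269 + (2 - 1*9))² - 88 = (-269 + (2 - 9))² - 88 = (-269 - 7)² - 88 = (-276)² - 88 = 76176 - 88 = 76088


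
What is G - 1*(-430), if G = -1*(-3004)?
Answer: 3434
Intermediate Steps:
G = 3004
G - 1*(-430) = 3004 - 1*(-430) = 3004 + 430 = 3434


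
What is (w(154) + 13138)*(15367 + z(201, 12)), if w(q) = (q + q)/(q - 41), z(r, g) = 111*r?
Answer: 55948137556/113 ≈ 4.9512e+8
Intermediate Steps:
w(q) = 2*q/(-41 + q) (w(q) = (2*q)/(-41 + q) = 2*q/(-41 + q))
(w(154) + 13138)*(15367 + z(201, 12)) = (2*154/(-41 + 154) + 13138)*(15367 + 111*201) = (2*154/113 + 13138)*(15367 + 22311) = (2*154*(1/113) + 13138)*37678 = (308/113 + 13138)*37678 = (1484902/113)*37678 = 55948137556/113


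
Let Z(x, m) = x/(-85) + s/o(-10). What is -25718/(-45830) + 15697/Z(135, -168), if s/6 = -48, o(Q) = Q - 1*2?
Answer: 6119744114/8730615 ≈ 700.95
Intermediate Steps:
o(Q) = -2 + Q (o(Q) = Q - 2 = -2 + Q)
s = -288 (s = 6*(-48) = -288)
Z(x, m) = 24 - x/85 (Z(x, m) = x/(-85) - 288/(-2 - 10) = x*(-1/85) - 288/(-12) = -x/85 - 288*(-1/12) = -x/85 + 24 = 24 - x/85)
-25718/(-45830) + 15697/Z(135, -168) = -25718/(-45830) + 15697/(24 - 1/85*135) = -25718*(-1/45830) + 15697/(24 - 27/17) = 12859/22915 + 15697/(381/17) = 12859/22915 + 15697*(17/381) = 12859/22915 + 266849/381 = 6119744114/8730615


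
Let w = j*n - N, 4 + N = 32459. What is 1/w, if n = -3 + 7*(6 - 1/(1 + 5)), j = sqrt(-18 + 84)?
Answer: -194730/6319395331 - 227*sqrt(66)/6319395331 ≈ -3.1106e-5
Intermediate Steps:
N = 32455 (N = -4 + 32459 = 32455)
j = sqrt(66) ≈ 8.1240
n = 227/6 (n = -3 + 7*(6 - 1/6) = -3 + 7*(35/6) = -3 + 245/6 = 227/6 ≈ 37.833)
w = -32455 + 227*sqrt(66)/6 (w = sqrt(66)*(227/6) - 1*32455 = 227*sqrt(66)/6 - 32455 = -32455 + 227*sqrt(66)/6 ≈ -32148.)
1/w = 1/(-32455 + 227*sqrt(66)/6)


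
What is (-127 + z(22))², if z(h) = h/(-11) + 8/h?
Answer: 2002225/121 ≈ 16547.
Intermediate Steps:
z(h) = 8/h - h/11 (z(h) = h*(-1/11) + 8/h = -h/11 + 8/h = 8/h - h/11)
(-127 + z(22))² = (-127 + (8/22 - 1/11*22))² = (-127 + (8*(1/22) - 2))² = (-127 + (4/11 - 2))² = (-127 - 18/11)² = (-1415/11)² = 2002225/121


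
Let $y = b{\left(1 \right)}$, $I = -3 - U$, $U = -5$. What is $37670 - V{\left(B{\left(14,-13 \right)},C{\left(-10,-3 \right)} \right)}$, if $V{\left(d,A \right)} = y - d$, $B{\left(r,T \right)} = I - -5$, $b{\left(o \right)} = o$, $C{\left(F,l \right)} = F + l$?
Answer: $37676$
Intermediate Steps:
$I = 2$ ($I = -3 - -5 = -3 + 5 = 2$)
$y = 1$
$B{\left(r,T \right)} = 7$ ($B{\left(r,T \right)} = 2 - -5 = 2 + 5 = 7$)
$V{\left(d,A \right)} = 1 - d$
$37670 - V{\left(B{\left(14,-13 \right)},C{\left(-10,-3 \right)} \right)} = 37670 - \left(1 - 7\right) = 37670 - -6 = 37670 + 6 = 37676$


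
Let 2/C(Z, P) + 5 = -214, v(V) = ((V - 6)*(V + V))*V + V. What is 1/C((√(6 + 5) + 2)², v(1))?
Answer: -219/2 ≈ -109.50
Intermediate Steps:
v(V) = V + 2*V²*(-6 + V) (v(V) = ((-6 + V)*(2*V))*V + V = (2*V*(-6 + V))*V + V = 2*V²*(-6 + V) + V = V + 2*V²*(-6 + V))
C(Z, P) = -2/219 (C(Z, P) = 2/(-5 - 214) = 2/(-219) = 2*(-1/219) = -2/219)
1/C((√(6 + 5) + 2)², v(1)) = 1/(-2/219) = -219/2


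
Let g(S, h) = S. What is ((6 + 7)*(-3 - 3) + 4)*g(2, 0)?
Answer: -148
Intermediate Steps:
((6 + 7)*(-3 - 3) + 4)*g(2, 0) = ((6 + 7)*(-3 - 3) + 4)*2 = (13*(-6) + 4)*2 = (-78 + 4)*2 = -74*2 = -148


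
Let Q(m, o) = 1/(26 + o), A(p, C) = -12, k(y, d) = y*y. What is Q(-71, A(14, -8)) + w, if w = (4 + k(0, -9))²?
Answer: 225/14 ≈ 16.071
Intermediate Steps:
k(y, d) = y²
w = 16 (w = (4 + 0²)² = (4 + 0)² = 4² = 16)
Q(-71, A(14, -8)) + w = 1/(26 - 12) + 16 = 1/14 + 16 = 225/14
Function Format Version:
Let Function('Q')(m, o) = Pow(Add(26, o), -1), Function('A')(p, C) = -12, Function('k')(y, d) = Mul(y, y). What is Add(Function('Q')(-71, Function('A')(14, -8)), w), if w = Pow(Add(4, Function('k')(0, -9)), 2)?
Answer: Rational(225, 14) ≈ 16.071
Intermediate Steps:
Function('k')(y, d) = Pow(y, 2)
w = 16 (w = Pow(Add(4, Pow(0, 2)), 2) = Pow(Add(4, 0), 2) = Pow(4, 2) = 16)
Add(Function('Q')(-71, Function('A')(14, -8)), w) = Add(Pow(Add(26, -12), -1), 16) = Add(Pow(14, -1), 16) = Add(Rational(1, 14), 16) = Rational(225, 14)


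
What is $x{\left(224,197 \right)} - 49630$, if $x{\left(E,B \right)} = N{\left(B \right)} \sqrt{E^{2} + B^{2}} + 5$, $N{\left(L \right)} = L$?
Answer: $-49625 + 7289 \sqrt{65} \approx 9140.8$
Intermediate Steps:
$x{\left(E,B \right)} = 5 + B \sqrt{B^{2} + E^{2}}$ ($x{\left(E,B \right)} = B \sqrt{E^{2} + B^{2}} + 5 = B \sqrt{B^{2} + E^{2}} + 5 = 5 + B \sqrt{B^{2} + E^{2}}$)
$x{\left(224,197 \right)} - 49630 = \left(5 + 197 \sqrt{197^{2} + 224^{2}}\right) - 49630 = \left(5 + 197 \sqrt{38809 + 50176}\right) - 49630 = \left(5 + 197 \sqrt{88985}\right) - 49630 = \left(5 + 197 \cdot 37 \sqrt{65}\right) - 49630 = \left(5 + 7289 \sqrt{65}\right) - 49630 = -49625 + 7289 \sqrt{65}$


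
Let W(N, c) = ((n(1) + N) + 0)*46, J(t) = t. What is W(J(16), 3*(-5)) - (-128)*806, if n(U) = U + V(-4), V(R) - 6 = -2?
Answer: 104134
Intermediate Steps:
V(R) = 4 (V(R) = 6 - 2 = 4)
n(U) = 4 + U (n(U) = U + 4 = 4 + U)
W(N, c) = 230 + 46*N (W(N, c) = (((4 + 1) + N) + 0)*46 = ((5 + N) + 0)*46 = (5 + N)*46 = 230 + 46*N)
W(J(16), 3*(-5)) - (-128)*806 = (230 + 46*16) - (-128)*806 = (230 + 736) - 1*(-103168) = 966 + 103168 = 104134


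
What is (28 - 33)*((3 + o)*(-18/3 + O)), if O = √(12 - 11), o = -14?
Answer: -275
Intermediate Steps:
O = 1 (O = √1 = 1)
(28 - 33)*((3 + o)*(-18/3 + O)) = (28 - 33)*((3 - 14)*(-18/3 + 1)) = -(-55)*(-18*⅓ + 1) = -(-55)*(-6 + 1) = -(-55)*(-5) = -5*55 = -275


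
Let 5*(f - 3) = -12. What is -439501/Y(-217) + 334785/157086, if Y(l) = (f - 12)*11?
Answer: 38378575625/10943658 ≈ 3506.9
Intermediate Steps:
f = ⅗ (f = 3 + (⅕)*(-12) = 3 - 12/5 = ⅗ ≈ 0.60000)
Y(l) = -627/5 (Y(l) = (⅗ - 12)*11 = -57/5*11 = -627/5)
-439501/Y(-217) + 334785/157086 = -439501/(-627/5) + 334785/157086 = -439501*(-5/627) + 334785*(1/157086) = 2197505/627 + 111595/52362 = 38378575625/10943658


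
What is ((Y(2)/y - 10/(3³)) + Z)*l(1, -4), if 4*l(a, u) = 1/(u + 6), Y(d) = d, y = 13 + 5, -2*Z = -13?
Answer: 337/432 ≈ 0.78009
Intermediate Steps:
Z = 13/2 (Z = -½*(-13) = 13/2 ≈ 6.5000)
y = 18
l(a, u) = 1/(4*(6 + u)) (l(a, u) = 1/(4*(u + 6)) = 1/(4*(6 + u)))
((Y(2)/y - 10/(3³)) + Z)*l(1, -4) = ((2/18 - 10/(3³)) + 13/2)*(1/(4*(6 - 4))) = ((2*(1/18) - 10/27) + 13/2)*((¼)/2) = ((⅑ - 10*1/27) + 13/2)*((¼)*(½)) = ((⅑ - 10/27) + 13/2)*(⅛) = (-7/27 + 13/2)*(⅛) = (337/54)*(⅛) = 337/432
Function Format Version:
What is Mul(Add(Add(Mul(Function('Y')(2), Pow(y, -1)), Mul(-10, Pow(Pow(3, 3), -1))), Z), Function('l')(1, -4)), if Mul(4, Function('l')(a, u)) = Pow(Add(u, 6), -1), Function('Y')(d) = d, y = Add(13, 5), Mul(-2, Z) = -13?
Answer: Rational(337, 432) ≈ 0.78009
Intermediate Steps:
Z = Rational(13, 2) (Z = Mul(Rational(-1, 2), -13) = Rational(13, 2) ≈ 6.5000)
y = 18
Function('l')(a, u) = Mul(Rational(1, 4), Pow(Add(6, u), -1)) (Function('l')(a, u) = Mul(Rational(1, 4), Pow(Add(u, 6), -1)) = Mul(Rational(1, 4), Pow(Add(6, u), -1)))
Mul(Add(Add(Mul(Function('Y')(2), Pow(y, -1)), Mul(-10, Pow(Pow(3, 3), -1))), Z), Function('l')(1, -4)) = Mul(Add(Add(Mul(2, Pow(18, -1)), Mul(-10, Pow(Pow(3, 3), -1))), Rational(13, 2)), Mul(Rational(1, 4), Pow(Add(6, -4), -1))) = Mul(Add(Add(Mul(2, Rational(1, 18)), Mul(-10, Pow(27, -1))), Rational(13, 2)), Mul(Rational(1, 4), Pow(2, -1))) = Mul(Add(Add(Rational(1, 9), Mul(-10, Rational(1, 27))), Rational(13, 2)), Mul(Rational(1, 4), Rational(1, 2))) = Mul(Add(Add(Rational(1, 9), Rational(-10, 27)), Rational(13, 2)), Rational(1, 8)) = Mul(Add(Rational(-7, 27), Rational(13, 2)), Rational(1, 8)) = Mul(Rational(337, 54), Rational(1, 8)) = Rational(337, 432)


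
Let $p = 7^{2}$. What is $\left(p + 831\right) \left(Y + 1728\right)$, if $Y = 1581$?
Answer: $2911920$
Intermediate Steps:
$p = 49$
$\left(p + 831\right) \left(Y + 1728\right) = \left(49 + 831\right) \left(1581 + 1728\right) = 880 \cdot 3309 = 2911920$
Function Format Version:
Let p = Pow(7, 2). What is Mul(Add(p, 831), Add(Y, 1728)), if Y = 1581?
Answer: 2911920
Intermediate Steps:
p = 49
Mul(Add(p, 831), Add(Y, 1728)) = Mul(Add(49, 831), Add(1581, 1728)) = Mul(880, 3309) = 2911920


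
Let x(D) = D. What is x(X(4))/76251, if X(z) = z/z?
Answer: 1/76251 ≈ 1.3115e-5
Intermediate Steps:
X(z) = 1
x(X(4))/76251 = 1/76251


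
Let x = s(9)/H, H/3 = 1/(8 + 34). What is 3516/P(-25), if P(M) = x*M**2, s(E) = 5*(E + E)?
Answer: 293/65625 ≈ 0.0044648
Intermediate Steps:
s(E) = 10*E (s(E) = 5*(2*E) = 10*E)
H = 1/14 (H = 3/(8 + 34) = 3/42 = 3*(1/42) = 1/14 ≈ 0.071429)
x = 1260 (x = (10*9)/(1/14) = 90*14 = 1260)
P(M) = 1260*M**2
3516/P(-25) = 3516/((1260*(-25)**2)) = 3516/((1260*625)) = 3516/787500 = 3516*(1/787500) = 293/65625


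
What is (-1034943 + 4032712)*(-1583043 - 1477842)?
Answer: -9175826165565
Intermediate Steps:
(-1034943 + 4032712)*(-1583043 - 1477842) = 2997769*(-3060885) = -9175826165565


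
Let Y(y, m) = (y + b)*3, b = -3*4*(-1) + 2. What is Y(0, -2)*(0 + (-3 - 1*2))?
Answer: -210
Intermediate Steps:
b = 14 (b = -12*(-1) + 2 = 12 + 2 = 14)
Y(y, m) = 42 + 3*y (Y(y, m) = (y + 14)*3 = (14 + y)*3 = 42 + 3*y)
Y(0, -2)*(0 + (-3 - 1*2)) = (42 + 3*0)*(0 + (-3 - 1*2)) = (42 + 0)*(0 + (-3 - 2)) = 42*(0 - 5) = 42*(-5) = -210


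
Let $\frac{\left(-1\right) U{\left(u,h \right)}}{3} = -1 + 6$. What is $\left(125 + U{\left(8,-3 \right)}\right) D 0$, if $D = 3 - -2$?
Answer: $0$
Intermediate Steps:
$U{\left(u,h \right)} = -15$ ($U{\left(u,h \right)} = - 3 \left(-1 + 6\right) = \left(-3\right) 5 = -15$)
$D = 5$ ($D = 3 + 2 = 5$)
$\left(125 + U{\left(8,-3 \right)}\right) D 0 = \left(125 - 15\right) 5 \cdot 0 = 110 \cdot 0 = 0$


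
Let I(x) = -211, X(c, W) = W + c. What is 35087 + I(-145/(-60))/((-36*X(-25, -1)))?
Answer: 32841221/936 ≈ 35087.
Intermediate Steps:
35087 + I(-145/(-60))/((-36*X(-25, -1))) = 35087 - 211*(-1/(36*(-1 - 25))) = 35087 - 211/((-36*(-26))) = 35087 - 211/936 = 32841221/936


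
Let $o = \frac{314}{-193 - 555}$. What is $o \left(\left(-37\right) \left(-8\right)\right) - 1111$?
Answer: $- \frac{230993}{187} \approx -1235.3$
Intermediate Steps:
$o = - \frac{157}{374}$ ($o = \frac{314}{-748} = 314 \left(- \frac{1}{748}\right) = - \frac{157}{374} \approx -0.41979$)
$o \left(\left(-37\right) \left(-8\right)\right) - 1111 = - \frac{157 \left(\left(-37\right) \left(-8\right)\right)}{374} - 1111 = \left(- \frac{157}{374}\right) 296 - 1111 = - \frac{23236}{187} - 1111 = - \frac{230993}{187}$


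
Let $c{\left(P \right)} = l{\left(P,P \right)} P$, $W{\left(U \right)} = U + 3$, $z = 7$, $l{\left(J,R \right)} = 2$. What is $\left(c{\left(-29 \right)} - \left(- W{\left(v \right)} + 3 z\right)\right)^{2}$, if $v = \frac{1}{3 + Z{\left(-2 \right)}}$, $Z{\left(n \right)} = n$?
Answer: $5625$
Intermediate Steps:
$v = 1$ ($v = \frac{1}{3 - 2} = 1^{-1} = 1$)
$W{\left(U \right)} = 3 + U$
$c{\left(P \right)} = 2 P$
$\left(c{\left(-29 \right)} - \left(- W{\left(v \right)} + 3 z\right)\right)^{2} = \left(2 \left(-29\right) + \left(\left(-3\right) 7 + \left(3 + 1\right)\right)\right)^{2} = \left(-58 + \left(-21 + 4\right)\right)^{2} = \left(-58 - 17\right)^{2} = \left(-75\right)^{2} = 5625$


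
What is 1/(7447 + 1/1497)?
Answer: 1497/11148160 ≈ 0.00013428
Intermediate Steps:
1/(7447 + 1/1497) = 1/(11148160/1497) = 1497/11148160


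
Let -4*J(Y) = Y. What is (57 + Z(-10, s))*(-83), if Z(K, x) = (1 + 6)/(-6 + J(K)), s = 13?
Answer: -4565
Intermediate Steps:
J(Y) = -Y/4
Z(K, x) = 7/(-6 - K/4) (Z(K, x) = (1 + 6)/(-6 - K/4) = 7/(-6 - K/4))
(57 + Z(-10, s))*(-83) = (57 - 28/(24 - 10))*(-83) = (57 - 28/14)*(-83) = (57 - 28*1/14)*(-83) = (57 - 2)*(-83) = 55*(-83) = -4565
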